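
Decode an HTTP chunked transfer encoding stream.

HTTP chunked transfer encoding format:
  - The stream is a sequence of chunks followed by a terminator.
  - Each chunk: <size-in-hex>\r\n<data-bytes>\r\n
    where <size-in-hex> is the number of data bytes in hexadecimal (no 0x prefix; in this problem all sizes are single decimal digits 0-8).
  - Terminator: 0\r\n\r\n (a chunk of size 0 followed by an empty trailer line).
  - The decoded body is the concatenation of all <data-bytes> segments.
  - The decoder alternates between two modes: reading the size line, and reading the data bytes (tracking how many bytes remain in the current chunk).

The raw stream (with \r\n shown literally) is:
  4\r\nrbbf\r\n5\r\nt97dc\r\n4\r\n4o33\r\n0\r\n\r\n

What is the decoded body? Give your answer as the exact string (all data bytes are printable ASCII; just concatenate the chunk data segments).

Answer: rbbft97dc4o33

Derivation:
Chunk 1: stream[0..1]='4' size=0x4=4, data at stream[3..7]='rbbf' -> body[0..4], body so far='rbbf'
Chunk 2: stream[9..10]='5' size=0x5=5, data at stream[12..17]='t97dc' -> body[4..9], body so far='rbbft97dc'
Chunk 3: stream[19..20]='4' size=0x4=4, data at stream[22..26]='4o33' -> body[9..13], body so far='rbbft97dc4o33'
Chunk 4: stream[28..29]='0' size=0 (terminator). Final body='rbbft97dc4o33' (13 bytes)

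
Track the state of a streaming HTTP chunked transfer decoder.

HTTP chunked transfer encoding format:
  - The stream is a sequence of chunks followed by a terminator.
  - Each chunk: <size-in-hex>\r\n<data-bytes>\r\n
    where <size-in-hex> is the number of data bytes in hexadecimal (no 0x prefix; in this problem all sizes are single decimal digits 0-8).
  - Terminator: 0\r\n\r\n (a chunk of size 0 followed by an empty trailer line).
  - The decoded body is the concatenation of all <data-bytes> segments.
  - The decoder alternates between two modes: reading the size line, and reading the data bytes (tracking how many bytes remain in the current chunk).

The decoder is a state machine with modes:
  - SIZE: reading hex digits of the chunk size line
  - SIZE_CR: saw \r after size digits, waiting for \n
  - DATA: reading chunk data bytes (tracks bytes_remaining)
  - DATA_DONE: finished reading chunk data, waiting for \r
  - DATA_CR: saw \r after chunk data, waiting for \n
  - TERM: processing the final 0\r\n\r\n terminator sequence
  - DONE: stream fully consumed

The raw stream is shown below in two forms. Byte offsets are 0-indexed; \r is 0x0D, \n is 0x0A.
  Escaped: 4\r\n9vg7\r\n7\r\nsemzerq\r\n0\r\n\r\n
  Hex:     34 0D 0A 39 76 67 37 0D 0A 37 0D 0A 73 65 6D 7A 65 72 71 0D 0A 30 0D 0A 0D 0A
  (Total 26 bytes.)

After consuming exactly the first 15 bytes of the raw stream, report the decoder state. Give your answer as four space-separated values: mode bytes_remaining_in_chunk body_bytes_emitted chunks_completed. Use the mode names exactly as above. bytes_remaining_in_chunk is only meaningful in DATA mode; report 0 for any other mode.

Answer: DATA 4 7 1

Derivation:
Byte 0 = '4': mode=SIZE remaining=0 emitted=0 chunks_done=0
Byte 1 = 0x0D: mode=SIZE_CR remaining=0 emitted=0 chunks_done=0
Byte 2 = 0x0A: mode=DATA remaining=4 emitted=0 chunks_done=0
Byte 3 = '9': mode=DATA remaining=3 emitted=1 chunks_done=0
Byte 4 = 'v': mode=DATA remaining=2 emitted=2 chunks_done=0
Byte 5 = 'g': mode=DATA remaining=1 emitted=3 chunks_done=0
Byte 6 = '7': mode=DATA_DONE remaining=0 emitted=4 chunks_done=0
Byte 7 = 0x0D: mode=DATA_CR remaining=0 emitted=4 chunks_done=0
Byte 8 = 0x0A: mode=SIZE remaining=0 emitted=4 chunks_done=1
Byte 9 = '7': mode=SIZE remaining=0 emitted=4 chunks_done=1
Byte 10 = 0x0D: mode=SIZE_CR remaining=0 emitted=4 chunks_done=1
Byte 11 = 0x0A: mode=DATA remaining=7 emitted=4 chunks_done=1
Byte 12 = 's': mode=DATA remaining=6 emitted=5 chunks_done=1
Byte 13 = 'e': mode=DATA remaining=5 emitted=6 chunks_done=1
Byte 14 = 'm': mode=DATA remaining=4 emitted=7 chunks_done=1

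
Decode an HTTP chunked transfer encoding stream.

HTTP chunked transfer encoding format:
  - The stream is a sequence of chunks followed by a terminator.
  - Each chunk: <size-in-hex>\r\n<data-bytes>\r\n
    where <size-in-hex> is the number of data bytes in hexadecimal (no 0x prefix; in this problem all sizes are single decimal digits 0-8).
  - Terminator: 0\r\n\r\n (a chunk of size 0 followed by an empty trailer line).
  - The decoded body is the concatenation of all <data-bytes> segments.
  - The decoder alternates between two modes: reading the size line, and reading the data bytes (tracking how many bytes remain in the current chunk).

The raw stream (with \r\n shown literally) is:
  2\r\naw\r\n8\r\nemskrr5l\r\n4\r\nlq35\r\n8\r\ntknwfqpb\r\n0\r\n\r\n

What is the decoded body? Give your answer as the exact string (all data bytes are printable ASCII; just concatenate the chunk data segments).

Chunk 1: stream[0..1]='2' size=0x2=2, data at stream[3..5]='aw' -> body[0..2], body so far='aw'
Chunk 2: stream[7..8]='8' size=0x8=8, data at stream[10..18]='emskrr5l' -> body[2..10], body so far='awemskrr5l'
Chunk 3: stream[20..21]='4' size=0x4=4, data at stream[23..27]='lq35' -> body[10..14], body so far='awemskrr5llq35'
Chunk 4: stream[29..30]='8' size=0x8=8, data at stream[32..40]='tknwfqpb' -> body[14..22], body so far='awemskrr5llq35tknwfqpb'
Chunk 5: stream[42..43]='0' size=0 (terminator). Final body='awemskrr5llq35tknwfqpb' (22 bytes)

Answer: awemskrr5llq35tknwfqpb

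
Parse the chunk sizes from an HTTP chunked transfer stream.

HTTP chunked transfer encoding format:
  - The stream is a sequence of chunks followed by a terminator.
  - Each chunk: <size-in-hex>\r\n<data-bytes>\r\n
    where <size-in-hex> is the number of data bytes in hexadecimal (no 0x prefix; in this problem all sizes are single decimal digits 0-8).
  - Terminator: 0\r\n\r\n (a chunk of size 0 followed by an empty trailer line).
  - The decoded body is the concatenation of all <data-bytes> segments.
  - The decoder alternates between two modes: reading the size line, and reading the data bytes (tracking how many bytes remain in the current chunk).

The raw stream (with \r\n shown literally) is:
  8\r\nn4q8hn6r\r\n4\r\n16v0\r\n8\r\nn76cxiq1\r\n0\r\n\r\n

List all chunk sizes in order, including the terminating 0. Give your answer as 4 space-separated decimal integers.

Answer: 8 4 8 0

Derivation:
Chunk 1: stream[0..1]='8' size=0x8=8, data at stream[3..11]='n4q8hn6r' -> body[0..8], body so far='n4q8hn6r'
Chunk 2: stream[13..14]='4' size=0x4=4, data at stream[16..20]='16v0' -> body[8..12], body so far='n4q8hn6r16v0'
Chunk 3: stream[22..23]='8' size=0x8=8, data at stream[25..33]='n76cxiq1' -> body[12..20], body so far='n4q8hn6r16v0n76cxiq1'
Chunk 4: stream[35..36]='0' size=0 (terminator). Final body='n4q8hn6r16v0n76cxiq1' (20 bytes)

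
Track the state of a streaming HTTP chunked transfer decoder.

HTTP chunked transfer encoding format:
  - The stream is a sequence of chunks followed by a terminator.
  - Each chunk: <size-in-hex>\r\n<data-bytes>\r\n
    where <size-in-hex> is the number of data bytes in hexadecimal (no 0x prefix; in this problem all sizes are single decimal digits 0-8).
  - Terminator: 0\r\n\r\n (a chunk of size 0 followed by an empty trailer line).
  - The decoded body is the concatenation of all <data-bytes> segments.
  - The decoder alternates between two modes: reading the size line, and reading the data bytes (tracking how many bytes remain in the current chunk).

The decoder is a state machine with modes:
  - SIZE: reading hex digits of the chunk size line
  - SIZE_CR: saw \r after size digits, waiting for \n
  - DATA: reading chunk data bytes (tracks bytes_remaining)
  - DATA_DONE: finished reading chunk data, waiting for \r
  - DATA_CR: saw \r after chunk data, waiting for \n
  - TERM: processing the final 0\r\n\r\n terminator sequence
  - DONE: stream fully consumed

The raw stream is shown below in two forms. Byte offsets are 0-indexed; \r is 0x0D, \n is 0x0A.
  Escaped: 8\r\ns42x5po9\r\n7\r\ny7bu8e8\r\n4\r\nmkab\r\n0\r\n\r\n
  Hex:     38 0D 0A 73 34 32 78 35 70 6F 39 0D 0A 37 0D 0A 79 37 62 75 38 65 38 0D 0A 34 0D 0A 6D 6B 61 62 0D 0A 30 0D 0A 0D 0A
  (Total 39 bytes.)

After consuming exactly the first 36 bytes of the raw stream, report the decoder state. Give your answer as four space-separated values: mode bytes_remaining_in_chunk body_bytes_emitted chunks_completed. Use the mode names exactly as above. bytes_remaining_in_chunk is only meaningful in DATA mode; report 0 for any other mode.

Answer: SIZE_CR 0 19 3

Derivation:
Byte 0 = '8': mode=SIZE remaining=0 emitted=0 chunks_done=0
Byte 1 = 0x0D: mode=SIZE_CR remaining=0 emitted=0 chunks_done=0
Byte 2 = 0x0A: mode=DATA remaining=8 emitted=0 chunks_done=0
Byte 3 = 's': mode=DATA remaining=7 emitted=1 chunks_done=0
Byte 4 = '4': mode=DATA remaining=6 emitted=2 chunks_done=0
Byte 5 = '2': mode=DATA remaining=5 emitted=3 chunks_done=0
Byte 6 = 'x': mode=DATA remaining=4 emitted=4 chunks_done=0
Byte 7 = '5': mode=DATA remaining=3 emitted=5 chunks_done=0
Byte 8 = 'p': mode=DATA remaining=2 emitted=6 chunks_done=0
Byte 9 = 'o': mode=DATA remaining=1 emitted=7 chunks_done=0
Byte 10 = '9': mode=DATA_DONE remaining=0 emitted=8 chunks_done=0
Byte 11 = 0x0D: mode=DATA_CR remaining=0 emitted=8 chunks_done=0
Byte 12 = 0x0A: mode=SIZE remaining=0 emitted=8 chunks_done=1
Byte 13 = '7': mode=SIZE remaining=0 emitted=8 chunks_done=1
Byte 14 = 0x0D: mode=SIZE_CR remaining=0 emitted=8 chunks_done=1
Byte 15 = 0x0A: mode=DATA remaining=7 emitted=8 chunks_done=1
Byte 16 = 'y': mode=DATA remaining=6 emitted=9 chunks_done=1
Byte 17 = '7': mode=DATA remaining=5 emitted=10 chunks_done=1
Byte 18 = 'b': mode=DATA remaining=4 emitted=11 chunks_done=1
Byte 19 = 'u': mode=DATA remaining=3 emitted=12 chunks_done=1
Byte 20 = '8': mode=DATA remaining=2 emitted=13 chunks_done=1
Byte 21 = 'e': mode=DATA remaining=1 emitted=14 chunks_done=1
Byte 22 = '8': mode=DATA_DONE remaining=0 emitted=15 chunks_done=1
Byte 23 = 0x0D: mode=DATA_CR remaining=0 emitted=15 chunks_done=1
Byte 24 = 0x0A: mode=SIZE remaining=0 emitted=15 chunks_done=2
Byte 25 = '4': mode=SIZE remaining=0 emitted=15 chunks_done=2
Byte 26 = 0x0D: mode=SIZE_CR remaining=0 emitted=15 chunks_done=2
Byte 27 = 0x0A: mode=DATA remaining=4 emitted=15 chunks_done=2
Byte 28 = 'm': mode=DATA remaining=3 emitted=16 chunks_done=2
Byte 29 = 'k': mode=DATA remaining=2 emitted=17 chunks_done=2
Byte 30 = 'a': mode=DATA remaining=1 emitted=18 chunks_done=2
Byte 31 = 'b': mode=DATA_DONE remaining=0 emitted=19 chunks_done=2
Byte 32 = 0x0D: mode=DATA_CR remaining=0 emitted=19 chunks_done=2
Byte 33 = 0x0A: mode=SIZE remaining=0 emitted=19 chunks_done=3
Byte 34 = '0': mode=SIZE remaining=0 emitted=19 chunks_done=3
Byte 35 = 0x0D: mode=SIZE_CR remaining=0 emitted=19 chunks_done=3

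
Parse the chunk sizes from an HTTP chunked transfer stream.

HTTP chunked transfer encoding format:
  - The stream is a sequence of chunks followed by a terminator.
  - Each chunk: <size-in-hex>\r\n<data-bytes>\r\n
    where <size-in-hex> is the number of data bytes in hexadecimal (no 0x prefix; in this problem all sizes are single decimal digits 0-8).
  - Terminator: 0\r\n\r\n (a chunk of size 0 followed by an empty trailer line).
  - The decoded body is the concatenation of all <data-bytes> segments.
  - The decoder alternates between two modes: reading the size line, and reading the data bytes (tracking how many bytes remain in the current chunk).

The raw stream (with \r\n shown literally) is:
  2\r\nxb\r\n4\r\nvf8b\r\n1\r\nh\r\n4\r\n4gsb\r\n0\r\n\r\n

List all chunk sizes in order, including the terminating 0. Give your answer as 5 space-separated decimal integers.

Answer: 2 4 1 4 0

Derivation:
Chunk 1: stream[0..1]='2' size=0x2=2, data at stream[3..5]='xb' -> body[0..2], body so far='xb'
Chunk 2: stream[7..8]='4' size=0x4=4, data at stream[10..14]='vf8b' -> body[2..6], body so far='xbvf8b'
Chunk 3: stream[16..17]='1' size=0x1=1, data at stream[19..20]='h' -> body[6..7], body so far='xbvf8bh'
Chunk 4: stream[22..23]='4' size=0x4=4, data at stream[25..29]='4gsb' -> body[7..11], body so far='xbvf8bh4gsb'
Chunk 5: stream[31..32]='0' size=0 (terminator). Final body='xbvf8bh4gsb' (11 bytes)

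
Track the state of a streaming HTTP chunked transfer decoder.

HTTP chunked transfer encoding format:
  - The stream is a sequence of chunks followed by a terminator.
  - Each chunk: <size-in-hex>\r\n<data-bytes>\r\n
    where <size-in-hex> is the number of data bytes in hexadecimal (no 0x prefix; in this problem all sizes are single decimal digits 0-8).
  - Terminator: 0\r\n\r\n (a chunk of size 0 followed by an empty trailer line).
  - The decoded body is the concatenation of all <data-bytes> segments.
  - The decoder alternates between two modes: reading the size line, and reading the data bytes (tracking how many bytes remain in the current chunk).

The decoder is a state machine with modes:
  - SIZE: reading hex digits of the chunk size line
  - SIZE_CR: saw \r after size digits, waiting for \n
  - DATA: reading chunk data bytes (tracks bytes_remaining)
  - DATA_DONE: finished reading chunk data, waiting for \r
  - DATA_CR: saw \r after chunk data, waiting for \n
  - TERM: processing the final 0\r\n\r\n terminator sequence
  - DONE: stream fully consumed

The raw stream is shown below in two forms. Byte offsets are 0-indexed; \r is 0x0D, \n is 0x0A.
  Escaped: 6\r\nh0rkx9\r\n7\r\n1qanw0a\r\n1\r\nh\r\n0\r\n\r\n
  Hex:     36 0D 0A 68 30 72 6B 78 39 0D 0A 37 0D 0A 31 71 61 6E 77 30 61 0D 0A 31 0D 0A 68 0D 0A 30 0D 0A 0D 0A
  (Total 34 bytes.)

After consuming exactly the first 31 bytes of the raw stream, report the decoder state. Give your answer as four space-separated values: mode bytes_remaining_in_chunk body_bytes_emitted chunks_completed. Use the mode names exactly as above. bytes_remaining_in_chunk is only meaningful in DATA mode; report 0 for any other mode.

Byte 0 = '6': mode=SIZE remaining=0 emitted=0 chunks_done=0
Byte 1 = 0x0D: mode=SIZE_CR remaining=0 emitted=0 chunks_done=0
Byte 2 = 0x0A: mode=DATA remaining=6 emitted=0 chunks_done=0
Byte 3 = 'h': mode=DATA remaining=5 emitted=1 chunks_done=0
Byte 4 = '0': mode=DATA remaining=4 emitted=2 chunks_done=0
Byte 5 = 'r': mode=DATA remaining=3 emitted=3 chunks_done=0
Byte 6 = 'k': mode=DATA remaining=2 emitted=4 chunks_done=0
Byte 7 = 'x': mode=DATA remaining=1 emitted=5 chunks_done=0
Byte 8 = '9': mode=DATA_DONE remaining=0 emitted=6 chunks_done=0
Byte 9 = 0x0D: mode=DATA_CR remaining=0 emitted=6 chunks_done=0
Byte 10 = 0x0A: mode=SIZE remaining=0 emitted=6 chunks_done=1
Byte 11 = '7': mode=SIZE remaining=0 emitted=6 chunks_done=1
Byte 12 = 0x0D: mode=SIZE_CR remaining=0 emitted=6 chunks_done=1
Byte 13 = 0x0A: mode=DATA remaining=7 emitted=6 chunks_done=1
Byte 14 = '1': mode=DATA remaining=6 emitted=7 chunks_done=1
Byte 15 = 'q': mode=DATA remaining=5 emitted=8 chunks_done=1
Byte 16 = 'a': mode=DATA remaining=4 emitted=9 chunks_done=1
Byte 17 = 'n': mode=DATA remaining=3 emitted=10 chunks_done=1
Byte 18 = 'w': mode=DATA remaining=2 emitted=11 chunks_done=1
Byte 19 = '0': mode=DATA remaining=1 emitted=12 chunks_done=1
Byte 20 = 'a': mode=DATA_DONE remaining=0 emitted=13 chunks_done=1
Byte 21 = 0x0D: mode=DATA_CR remaining=0 emitted=13 chunks_done=1
Byte 22 = 0x0A: mode=SIZE remaining=0 emitted=13 chunks_done=2
Byte 23 = '1': mode=SIZE remaining=0 emitted=13 chunks_done=2
Byte 24 = 0x0D: mode=SIZE_CR remaining=0 emitted=13 chunks_done=2
Byte 25 = 0x0A: mode=DATA remaining=1 emitted=13 chunks_done=2
Byte 26 = 'h': mode=DATA_DONE remaining=0 emitted=14 chunks_done=2
Byte 27 = 0x0D: mode=DATA_CR remaining=0 emitted=14 chunks_done=2
Byte 28 = 0x0A: mode=SIZE remaining=0 emitted=14 chunks_done=3
Byte 29 = '0': mode=SIZE remaining=0 emitted=14 chunks_done=3
Byte 30 = 0x0D: mode=SIZE_CR remaining=0 emitted=14 chunks_done=3

Answer: SIZE_CR 0 14 3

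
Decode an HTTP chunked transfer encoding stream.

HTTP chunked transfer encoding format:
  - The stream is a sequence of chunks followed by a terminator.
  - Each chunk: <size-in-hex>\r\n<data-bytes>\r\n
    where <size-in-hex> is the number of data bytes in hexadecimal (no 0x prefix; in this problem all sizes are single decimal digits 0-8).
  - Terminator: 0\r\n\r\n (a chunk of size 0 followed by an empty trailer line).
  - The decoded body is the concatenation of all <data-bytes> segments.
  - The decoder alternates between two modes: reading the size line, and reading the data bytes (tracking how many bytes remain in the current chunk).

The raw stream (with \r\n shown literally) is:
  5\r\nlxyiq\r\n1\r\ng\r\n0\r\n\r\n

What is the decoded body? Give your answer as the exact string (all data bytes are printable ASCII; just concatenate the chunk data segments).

Chunk 1: stream[0..1]='5' size=0x5=5, data at stream[3..8]='lxyiq' -> body[0..5], body so far='lxyiq'
Chunk 2: stream[10..11]='1' size=0x1=1, data at stream[13..14]='g' -> body[5..6], body so far='lxyiqg'
Chunk 3: stream[16..17]='0' size=0 (terminator). Final body='lxyiqg' (6 bytes)

Answer: lxyiqg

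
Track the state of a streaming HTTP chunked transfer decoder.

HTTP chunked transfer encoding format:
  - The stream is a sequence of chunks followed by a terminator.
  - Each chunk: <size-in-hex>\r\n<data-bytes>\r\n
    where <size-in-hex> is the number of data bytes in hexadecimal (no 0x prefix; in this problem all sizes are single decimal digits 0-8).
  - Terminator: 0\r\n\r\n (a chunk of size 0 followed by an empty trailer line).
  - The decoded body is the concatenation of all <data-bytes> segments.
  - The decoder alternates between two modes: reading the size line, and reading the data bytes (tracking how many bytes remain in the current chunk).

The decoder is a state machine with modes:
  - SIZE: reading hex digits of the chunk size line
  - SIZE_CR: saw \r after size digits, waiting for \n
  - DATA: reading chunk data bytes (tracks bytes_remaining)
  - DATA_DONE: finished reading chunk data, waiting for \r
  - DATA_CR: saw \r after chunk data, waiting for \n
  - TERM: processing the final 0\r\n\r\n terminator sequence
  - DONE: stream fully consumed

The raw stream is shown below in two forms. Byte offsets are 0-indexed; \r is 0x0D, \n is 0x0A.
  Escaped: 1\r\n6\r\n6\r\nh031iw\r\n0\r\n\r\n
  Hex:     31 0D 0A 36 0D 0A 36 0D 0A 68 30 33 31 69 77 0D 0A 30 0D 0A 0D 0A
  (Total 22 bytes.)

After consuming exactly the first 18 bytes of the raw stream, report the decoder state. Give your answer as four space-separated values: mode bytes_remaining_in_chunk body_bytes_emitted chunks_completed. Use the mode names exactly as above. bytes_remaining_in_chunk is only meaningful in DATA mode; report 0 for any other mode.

Answer: SIZE 0 7 2

Derivation:
Byte 0 = '1': mode=SIZE remaining=0 emitted=0 chunks_done=0
Byte 1 = 0x0D: mode=SIZE_CR remaining=0 emitted=0 chunks_done=0
Byte 2 = 0x0A: mode=DATA remaining=1 emitted=0 chunks_done=0
Byte 3 = '6': mode=DATA_DONE remaining=0 emitted=1 chunks_done=0
Byte 4 = 0x0D: mode=DATA_CR remaining=0 emitted=1 chunks_done=0
Byte 5 = 0x0A: mode=SIZE remaining=0 emitted=1 chunks_done=1
Byte 6 = '6': mode=SIZE remaining=0 emitted=1 chunks_done=1
Byte 7 = 0x0D: mode=SIZE_CR remaining=0 emitted=1 chunks_done=1
Byte 8 = 0x0A: mode=DATA remaining=6 emitted=1 chunks_done=1
Byte 9 = 'h': mode=DATA remaining=5 emitted=2 chunks_done=1
Byte 10 = '0': mode=DATA remaining=4 emitted=3 chunks_done=1
Byte 11 = '3': mode=DATA remaining=3 emitted=4 chunks_done=1
Byte 12 = '1': mode=DATA remaining=2 emitted=5 chunks_done=1
Byte 13 = 'i': mode=DATA remaining=1 emitted=6 chunks_done=1
Byte 14 = 'w': mode=DATA_DONE remaining=0 emitted=7 chunks_done=1
Byte 15 = 0x0D: mode=DATA_CR remaining=0 emitted=7 chunks_done=1
Byte 16 = 0x0A: mode=SIZE remaining=0 emitted=7 chunks_done=2
Byte 17 = '0': mode=SIZE remaining=0 emitted=7 chunks_done=2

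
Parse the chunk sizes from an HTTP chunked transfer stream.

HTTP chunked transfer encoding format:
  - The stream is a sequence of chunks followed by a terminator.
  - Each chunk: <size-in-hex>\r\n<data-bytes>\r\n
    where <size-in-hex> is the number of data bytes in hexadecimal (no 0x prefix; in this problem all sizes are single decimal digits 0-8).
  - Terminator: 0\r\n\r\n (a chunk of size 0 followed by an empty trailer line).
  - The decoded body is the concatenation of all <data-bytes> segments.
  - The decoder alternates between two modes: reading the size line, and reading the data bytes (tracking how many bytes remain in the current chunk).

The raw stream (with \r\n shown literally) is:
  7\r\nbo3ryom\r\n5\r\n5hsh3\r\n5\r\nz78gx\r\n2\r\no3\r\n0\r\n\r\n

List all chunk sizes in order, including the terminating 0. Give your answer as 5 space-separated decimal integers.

Answer: 7 5 5 2 0

Derivation:
Chunk 1: stream[0..1]='7' size=0x7=7, data at stream[3..10]='bo3ryom' -> body[0..7], body so far='bo3ryom'
Chunk 2: stream[12..13]='5' size=0x5=5, data at stream[15..20]='5hsh3' -> body[7..12], body so far='bo3ryom5hsh3'
Chunk 3: stream[22..23]='5' size=0x5=5, data at stream[25..30]='z78gx' -> body[12..17], body so far='bo3ryom5hsh3z78gx'
Chunk 4: stream[32..33]='2' size=0x2=2, data at stream[35..37]='o3' -> body[17..19], body so far='bo3ryom5hsh3z78gxo3'
Chunk 5: stream[39..40]='0' size=0 (terminator). Final body='bo3ryom5hsh3z78gxo3' (19 bytes)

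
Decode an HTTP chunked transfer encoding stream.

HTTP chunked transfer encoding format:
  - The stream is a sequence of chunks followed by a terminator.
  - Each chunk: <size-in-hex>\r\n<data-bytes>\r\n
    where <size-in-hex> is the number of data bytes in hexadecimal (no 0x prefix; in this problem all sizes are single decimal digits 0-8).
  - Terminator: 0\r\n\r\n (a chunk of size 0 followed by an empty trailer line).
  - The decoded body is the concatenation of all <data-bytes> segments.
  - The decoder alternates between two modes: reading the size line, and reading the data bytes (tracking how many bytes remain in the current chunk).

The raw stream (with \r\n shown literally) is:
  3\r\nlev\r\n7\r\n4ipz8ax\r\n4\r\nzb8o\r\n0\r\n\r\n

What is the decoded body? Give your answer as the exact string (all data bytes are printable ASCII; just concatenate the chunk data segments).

Chunk 1: stream[0..1]='3' size=0x3=3, data at stream[3..6]='lev' -> body[0..3], body so far='lev'
Chunk 2: stream[8..9]='7' size=0x7=7, data at stream[11..18]='4ipz8ax' -> body[3..10], body so far='lev4ipz8ax'
Chunk 3: stream[20..21]='4' size=0x4=4, data at stream[23..27]='zb8o' -> body[10..14], body so far='lev4ipz8axzb8o'
Chunk 4: stream[29..30]='0' size=0 (terminator). Final body='lev4ipz8axzb8o' (14 bytes)

Answer: lev4ipz8axzb8o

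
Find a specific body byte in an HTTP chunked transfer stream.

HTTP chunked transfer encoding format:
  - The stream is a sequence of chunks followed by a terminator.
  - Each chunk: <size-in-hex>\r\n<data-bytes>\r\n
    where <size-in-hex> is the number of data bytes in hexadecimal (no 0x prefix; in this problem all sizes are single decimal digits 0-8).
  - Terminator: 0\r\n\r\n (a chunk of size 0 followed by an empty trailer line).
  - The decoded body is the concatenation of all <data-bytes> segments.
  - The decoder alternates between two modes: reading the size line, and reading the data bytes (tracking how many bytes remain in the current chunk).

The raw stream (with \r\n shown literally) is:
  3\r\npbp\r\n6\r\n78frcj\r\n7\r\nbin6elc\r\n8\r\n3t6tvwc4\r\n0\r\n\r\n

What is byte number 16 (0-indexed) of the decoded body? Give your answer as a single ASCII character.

Answer: 3

Derivation:
Chunk 1: stream[0..1]='3' size=0x3=3, data at stream[3..6]='pbp' -> body[0..3], body so far='pbp'
Chunk 2: stream[8..9]='6' size=0x6=6, data at stream[11..17]='78frcj' -> body[3..9], body so far='pbp78frcj'
Chunk 3: stream[19..20]='7' size=0x7=7, data at stream[22..29]='bin6elc' -> body[9..16], body so far='pbp78frcjbin6elc'
Chunk 4: stream[31..32]='8' size=0x8=8, data at stream[34..42]='3t6tvwc4' -> body[16..24], body so far='pbp78frcjbin6elc3t6tvwc4'
Chunk 5: stream[44..45]='0' size=0 (terminator). Final body='pbp78frcjbin6elc3t6tvwc4' (24 bytes)
Body byte 16 = '3'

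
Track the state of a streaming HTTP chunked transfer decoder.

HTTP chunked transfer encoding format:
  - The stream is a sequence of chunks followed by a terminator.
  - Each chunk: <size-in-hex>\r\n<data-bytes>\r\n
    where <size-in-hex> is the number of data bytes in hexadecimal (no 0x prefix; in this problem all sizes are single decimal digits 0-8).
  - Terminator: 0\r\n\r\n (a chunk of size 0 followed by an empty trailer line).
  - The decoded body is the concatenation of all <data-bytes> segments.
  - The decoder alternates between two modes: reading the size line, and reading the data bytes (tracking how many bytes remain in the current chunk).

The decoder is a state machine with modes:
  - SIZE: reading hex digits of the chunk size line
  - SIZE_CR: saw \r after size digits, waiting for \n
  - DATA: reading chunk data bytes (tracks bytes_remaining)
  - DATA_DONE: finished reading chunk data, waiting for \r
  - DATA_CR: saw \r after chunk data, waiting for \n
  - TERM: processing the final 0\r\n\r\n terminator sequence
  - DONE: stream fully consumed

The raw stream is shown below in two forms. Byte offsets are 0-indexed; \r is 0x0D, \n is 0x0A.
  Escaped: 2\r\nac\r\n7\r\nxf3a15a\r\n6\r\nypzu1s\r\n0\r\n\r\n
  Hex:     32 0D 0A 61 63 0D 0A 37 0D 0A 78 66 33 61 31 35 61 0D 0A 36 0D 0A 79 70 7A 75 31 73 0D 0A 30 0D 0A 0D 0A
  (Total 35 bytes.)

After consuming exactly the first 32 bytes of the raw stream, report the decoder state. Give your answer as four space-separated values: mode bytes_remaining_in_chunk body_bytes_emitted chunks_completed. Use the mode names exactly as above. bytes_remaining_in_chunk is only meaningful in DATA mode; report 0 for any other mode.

Answer: SIZE_CR 0 15 3

Derivation:
Byte 0 = '2': mode=SIZE remaining=0 emitted=0 chunks_done=0
Byte 1 = 0x0D: mode=SIZE_CR remaining=0 emitted=0 chunks_done=0
Byte 2 = 0x0A: mode=DATA remaining=2 emitted=0 chunks_done=0
Byte 3 = 'a': mode=DATA remaining=1 emitted=1 chunks_done=0
Byte 4 = 'c': mode=DATA_DONE remaining=0 emitted=2 chunks_done=0
Byte 5 = 0x0D: mode=DATA_CR remaining=0 emitted=2 chunks_done=0
Byte 6 = 0x0A: mode=SIZE remaining=0 emitted=2 chunks_done=1
Byte 7 = '7': mode=SIZE remaining=0 emitted=2 chunks_done=1
Byte 8 = 0x0D: mode=SIZE_CR remaining=0 emitted=2 chunks_done=1
Byte 9 = 0x0A: mode=DATA remaining=7 emitted=2 chunks_done=1
Byte 10 = 'x': mode=DATA remaining=6 emitted=3 chunks_done=1
Byte 11 = 'f': mode=DATA remaining=5 emitted=4 chunks_done=1
Byte 12 = '3': mode=DATA remaining=4 emitted=5 chunks_done=1
Byte 13 = 'a': mode=DATA remaining=3 emitted=6 chunks_done=1
Byte 14 = '1': mode=DATA remaining=2 emitted=7 chunks_done=1
Byte 15 = '5': mode=DATA remaining=1 emitted=8 chunks_done=1
Byte 16 = 'a': mode=DATA_DONE remaining=0 emitted=9 chunks_done=1
Byte 17 = 0x0D: mode=DATA_CR remaining=0 emitted=9 chunks_done=1
Byte 18 = 0x0A: mode=SIZE remaining=0 emitted=9 chunks_done=2
Byte 19 = '6': mode=SIZE remaining=0 emitted=9 chunks_done=2
Byte 20 = 0x0D: mode=SIZE_CR remaining=0 emitted=9 chunks_done=2
Byte 21 = 0x0A: mode=DATA remaining=6 emitted=9 chunks_done=2
Byte 22 = 'y': mode=DATA remaining=5 emitted=10 chunks_done=2
Byte 23 = 'p': mode=DATA remaining=4 emitted=11 chunks_done=2
Byte 24 = 'z': mode=DATA remaining=3 emitted=12 chunks_done=2
Byte 25 = 'u': mode=DATA remaining=2 emitted=13 chunks_done=2
Byte 26 = '1': mode=DATA remaining=1 emitted=14 chunks_done=2
Byte 27 = 's': mode=DATA_DONE remaining=0 emitted=15 chunks_done=2
Byte 28 = 0x0D: mode=DATA_CR remaining=0 emitted=15 chunks_done=2
Byte 29 = 0x0A: mode=SIZE remaining=0 emitted=15 chunks_done=3
Byte 30 = '0': mode=SIZE remaining=0 emitted=15 chunks_done=3
Byte 31 = 0x0D: mode=SIZE_CR remaining=0 emitted=15 chunks_done=3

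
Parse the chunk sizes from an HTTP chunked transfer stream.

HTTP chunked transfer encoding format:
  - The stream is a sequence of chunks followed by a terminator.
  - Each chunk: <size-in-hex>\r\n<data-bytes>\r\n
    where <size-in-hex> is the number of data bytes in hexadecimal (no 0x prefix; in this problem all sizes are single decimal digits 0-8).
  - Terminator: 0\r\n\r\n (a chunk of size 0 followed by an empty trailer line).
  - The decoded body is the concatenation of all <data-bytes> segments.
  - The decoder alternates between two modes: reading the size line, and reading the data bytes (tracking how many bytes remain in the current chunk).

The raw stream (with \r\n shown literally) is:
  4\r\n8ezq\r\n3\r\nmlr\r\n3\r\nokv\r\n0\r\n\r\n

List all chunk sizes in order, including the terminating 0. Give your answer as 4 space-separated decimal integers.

Chunk 1: stream[0..1]='4' size=0x4=4, data at stream[3..7]='8ezq' -> body[0..4], body so far='8ezq'
Chunk 2: stream[9..10]='3' size=0x3=3, data at stream[12..15]='mlr' -> body[4..7], body so far='8ezqmlr'
Chunk 3: stream[17..18]='3' size=0x3=3, data at stream[20..23]='okv' -> body[7..10], body so far='8ezqmlrokv'
Chunk 4: stream[25..26]='0' size=0 (terminator). Final body='8ezqmlrokv' (10 bytes)

Answer: 4 3 3 0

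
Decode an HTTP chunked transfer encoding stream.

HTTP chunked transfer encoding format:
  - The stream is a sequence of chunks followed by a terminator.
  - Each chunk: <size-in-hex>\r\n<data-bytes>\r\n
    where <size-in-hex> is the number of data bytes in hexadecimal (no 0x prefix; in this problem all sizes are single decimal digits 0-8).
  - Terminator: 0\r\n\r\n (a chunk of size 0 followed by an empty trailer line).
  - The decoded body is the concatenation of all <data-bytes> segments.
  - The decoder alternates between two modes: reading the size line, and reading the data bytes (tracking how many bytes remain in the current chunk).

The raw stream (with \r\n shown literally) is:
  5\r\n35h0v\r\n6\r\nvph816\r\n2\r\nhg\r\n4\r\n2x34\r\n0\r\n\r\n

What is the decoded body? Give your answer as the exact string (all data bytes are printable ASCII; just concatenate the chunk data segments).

Answer: 35h0vvph816hg2x34

Derivation:
Chunk 1: stream[0..1]='5' size=0x5=5, data at stream[3..8]='35h0v' -> body[0..5], body so far='35h0v'
Chunk 2: stream[10..11]='6' size=0x6=6, data at stream[13..19]='vph816' -> body[5..11], body so far='35h0vvph816'
Chunk 3: stream[21..22]='2' size=0x2=2, data at stream[24..26]='hg' -> body[11..13], body so far='35h0vvph816hg'
Chunk 4: stream[28..29]='4' size=0x4=4, data at stream[31..35]='2x34' -> body[13..17], body so far='35h0vvph816hg2x34'
Chunk 5: stream[37..38]='0' size=0 (terminator). Final body='35h0vvph816hg2x34' (17 bytes)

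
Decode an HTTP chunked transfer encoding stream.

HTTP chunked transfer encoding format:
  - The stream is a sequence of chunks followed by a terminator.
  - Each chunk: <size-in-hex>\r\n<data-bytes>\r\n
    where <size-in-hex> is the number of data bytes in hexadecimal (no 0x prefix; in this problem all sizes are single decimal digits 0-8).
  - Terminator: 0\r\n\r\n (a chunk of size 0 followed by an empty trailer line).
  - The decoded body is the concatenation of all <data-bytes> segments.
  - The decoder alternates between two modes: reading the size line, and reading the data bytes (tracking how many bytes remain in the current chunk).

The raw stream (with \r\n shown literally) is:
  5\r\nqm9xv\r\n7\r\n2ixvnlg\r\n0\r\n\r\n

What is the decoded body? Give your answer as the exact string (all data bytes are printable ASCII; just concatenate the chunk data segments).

Answer: qm9xv2ixvnlg

Derivation:
Chunk 1: stream[0..1]='5' size=0x5=5, data at stream[3..8]='qm9xv' -> body[0..5], body so far='qm9xv'
Chunk 2: stream[10..11]='7' size=0x7=7, data at stream[13..20]='2ixvnlg' -> body[5..12], body so far='qm9xv2ixvnlg'
Chunk 3: stream[22..23]='0' size=0 (terminator). Final body='qm9xv2ixvnlg' (12 bytes)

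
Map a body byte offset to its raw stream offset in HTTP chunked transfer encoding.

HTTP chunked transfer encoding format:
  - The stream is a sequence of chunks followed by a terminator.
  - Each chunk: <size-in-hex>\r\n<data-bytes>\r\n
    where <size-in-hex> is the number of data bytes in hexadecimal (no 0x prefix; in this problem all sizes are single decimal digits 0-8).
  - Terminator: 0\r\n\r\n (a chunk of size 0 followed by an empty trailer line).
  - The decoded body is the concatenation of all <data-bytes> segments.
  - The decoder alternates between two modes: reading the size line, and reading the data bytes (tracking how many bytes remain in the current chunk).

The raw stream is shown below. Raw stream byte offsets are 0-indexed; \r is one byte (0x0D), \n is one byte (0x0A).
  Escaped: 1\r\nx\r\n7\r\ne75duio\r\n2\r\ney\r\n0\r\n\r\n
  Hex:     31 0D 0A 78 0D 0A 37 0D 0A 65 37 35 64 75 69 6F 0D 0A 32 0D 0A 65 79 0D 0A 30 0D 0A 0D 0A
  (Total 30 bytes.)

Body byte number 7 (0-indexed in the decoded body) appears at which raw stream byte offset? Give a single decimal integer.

Chunk 1: stream[0..1]='1' size=0x1=1, data at stream[3..4]='x' -> body[0..1], body so far='x'
Chunk 2: stream[6..7]='7' size=0x7=7, data at stream[9..16]='e75duio' -> body[1..8], body so far='xe75duio'
Chunk 3: stream[18..19]='2' size=0x2=2, data at stream[21..23]='ey' -> body[8..10], body so far='xe75duioey'
Chunk 4: stream[25..26]='0' size=0 (terminator). Final body='xe75duioey' (10 bytes)
Body byte 7 at stream offset 15

Answer: 15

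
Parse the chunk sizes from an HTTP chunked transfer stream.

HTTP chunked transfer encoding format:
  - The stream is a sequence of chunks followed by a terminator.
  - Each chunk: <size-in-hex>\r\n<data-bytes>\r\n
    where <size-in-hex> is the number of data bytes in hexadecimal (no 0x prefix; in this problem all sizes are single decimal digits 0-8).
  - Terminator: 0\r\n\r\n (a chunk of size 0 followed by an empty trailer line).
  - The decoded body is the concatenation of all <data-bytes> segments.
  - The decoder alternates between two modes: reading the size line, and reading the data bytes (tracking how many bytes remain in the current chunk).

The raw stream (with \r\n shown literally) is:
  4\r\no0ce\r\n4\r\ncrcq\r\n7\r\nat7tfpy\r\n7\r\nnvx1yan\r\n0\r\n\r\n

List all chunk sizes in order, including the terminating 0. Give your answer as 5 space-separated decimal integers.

Chunk 1: stream[0..1]='4' size=0x4=4, data at stream[3..7]='o0ce' -> body[0..4], body so far='o0ce'
Chunk 2: stream[9..10]='4' size=0x4=4, data at stream[12..16]='crcq' -> body[4..8], body so far='o0cecrcq'
Chunk 3: stream[18..19]='7' size=0x7=7, data at stream[21..28]='at7tfpy' -> body[8..15], body so far='o0cecrcqat7tfpy'
Chunk 4: stream[30..31]='7' size=0x7=7, data at stream[33..40]='nvx1yan' -> body[15..22], body so far='o0cecrcqat7tfpynvx1yan'
Chunk 5: stream[42..43]='0' size=0 (terminator). Final body='o0cecrcqat7tfpynvx1yan' (22 bytes)

Answer: 4 4 7 7 0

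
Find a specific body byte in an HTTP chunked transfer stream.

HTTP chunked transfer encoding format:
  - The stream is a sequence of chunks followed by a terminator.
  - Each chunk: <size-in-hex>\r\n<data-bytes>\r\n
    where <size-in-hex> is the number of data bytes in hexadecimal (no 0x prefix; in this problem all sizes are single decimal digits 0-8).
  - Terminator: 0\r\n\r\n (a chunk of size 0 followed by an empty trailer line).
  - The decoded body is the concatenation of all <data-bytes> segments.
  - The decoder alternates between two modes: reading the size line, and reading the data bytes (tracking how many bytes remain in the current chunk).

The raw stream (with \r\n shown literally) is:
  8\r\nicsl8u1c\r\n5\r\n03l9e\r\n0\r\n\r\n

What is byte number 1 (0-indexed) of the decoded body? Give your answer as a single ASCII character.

Answer: c

Derivation:
Chunk 1: stream[0..1]='8' size=0x8=8, data at stream[3..11]='icsl8u1c' -> body[0..8], body so far='icsl8u1c'
Chunk 2: stream[13..14]='5' size=0x5=5, data at stream[16..21]='03l9e' -> body[8..13], body so far='icsl8u1c03l9e'
Chunk 3: stream[23..24]='0' size=0 (terminator). Final body='icsl8u1c03l9e' (13 bytes)
Body byte 1 = 'c'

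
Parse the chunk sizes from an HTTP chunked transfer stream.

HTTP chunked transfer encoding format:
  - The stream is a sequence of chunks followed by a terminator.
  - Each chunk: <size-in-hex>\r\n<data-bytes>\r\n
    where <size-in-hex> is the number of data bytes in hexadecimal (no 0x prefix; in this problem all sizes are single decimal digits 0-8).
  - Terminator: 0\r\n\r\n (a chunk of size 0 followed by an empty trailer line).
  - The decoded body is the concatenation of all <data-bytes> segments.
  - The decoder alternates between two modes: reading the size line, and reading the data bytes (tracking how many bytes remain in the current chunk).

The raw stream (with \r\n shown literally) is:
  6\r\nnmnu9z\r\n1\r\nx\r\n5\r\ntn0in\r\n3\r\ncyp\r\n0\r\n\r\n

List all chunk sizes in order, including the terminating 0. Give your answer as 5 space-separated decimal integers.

Chunk 1: stream[0..1]='6' size=0x6=6, data at stream[3..9]='nmnu9z' -> body[0..6], body so far='nmnu9z'
Chunk 2: stream[11..12]='1' size=0x1=1, data at stream[14..15]='x' -> body[6..7], body so far='nmnu9zx'
Chunk 3: stream[17..18]='5' size=0x5=5, data at stream[20..25]='tn0in' -> body[7..12], body so far='nmnu9zxtn0in'
Chunk 4: stream[27..28]='3' size=0x3=3, data at stream[30..33]='cyp' -> body[12..15], body so far='nmnu9zxtn0incyp'
Chunk 5: stream[35..36]='0' size=0 (terminator). Final body='nmnu9zxtn0incyp' (15 bytes)

Answer: 6 1 5 3 0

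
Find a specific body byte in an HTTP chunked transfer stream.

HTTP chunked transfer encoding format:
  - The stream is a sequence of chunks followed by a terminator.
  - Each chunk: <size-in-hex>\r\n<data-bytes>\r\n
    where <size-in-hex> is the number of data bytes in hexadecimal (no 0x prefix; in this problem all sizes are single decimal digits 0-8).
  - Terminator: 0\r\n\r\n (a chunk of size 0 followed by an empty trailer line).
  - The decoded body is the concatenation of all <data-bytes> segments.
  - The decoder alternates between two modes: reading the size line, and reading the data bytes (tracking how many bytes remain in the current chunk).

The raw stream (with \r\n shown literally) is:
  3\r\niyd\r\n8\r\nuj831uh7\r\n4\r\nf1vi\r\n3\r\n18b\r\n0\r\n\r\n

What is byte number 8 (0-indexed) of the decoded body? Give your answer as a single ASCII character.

Answer: u

Derivation:
Chunk 1: stream[0..1]='3' size=0x3=3, data at stream[3..6]='iyd' -> body[0..3], body so far='iyd'
Chunk 2: stream[8..9]='8' size=0x8=8, data at stream[11..19]='uj831uh7' -> body[3..11], body so far='iyduj831uh7'
Chunk 3: stream[21..22]='4' size=0x4=4, data at stream[24..28]='f1vi' -> body[11..15], body so far='iyduj831uh7f1vi'
Chunk 4: stream[30..31]='3' size=0x3=3, data at stream[33..36]='18b' -> body[15..18], body so far='iyduj831uh7f1vi18b'
Chunk 5: stream[38..39]='0' size=0 (terminator). Final body='iyduj831uh7f1vi18b' (18 bytes)
Body byte 8 = 'u'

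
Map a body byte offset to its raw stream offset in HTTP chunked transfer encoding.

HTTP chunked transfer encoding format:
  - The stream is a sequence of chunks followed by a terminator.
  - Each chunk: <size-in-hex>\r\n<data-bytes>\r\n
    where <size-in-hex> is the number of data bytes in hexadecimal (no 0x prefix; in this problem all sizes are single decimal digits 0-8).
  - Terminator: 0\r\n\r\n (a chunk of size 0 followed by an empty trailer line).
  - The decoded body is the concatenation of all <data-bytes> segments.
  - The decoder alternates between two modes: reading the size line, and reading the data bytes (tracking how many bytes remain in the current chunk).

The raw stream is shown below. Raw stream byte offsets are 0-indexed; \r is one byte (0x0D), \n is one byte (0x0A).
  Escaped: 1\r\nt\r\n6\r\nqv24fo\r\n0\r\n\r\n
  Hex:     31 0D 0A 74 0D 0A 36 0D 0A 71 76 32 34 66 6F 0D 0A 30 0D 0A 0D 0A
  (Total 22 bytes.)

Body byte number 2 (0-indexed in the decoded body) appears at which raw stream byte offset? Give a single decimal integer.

Answer: 10

Derivation:
Chunk 1: stream[0..1]='1' size=0x1=1, data at stream[3..4]='t' -> body[0..1], body so far='t'
Chunk 2: stream[6..7]='6' size=0x6=6, data at stream[9..15]='qv24fo' -> body[1..7], body so far='tqv24fo'
Chunk 3: stream[17..18]='0' size=0 (terminator). Final body='tqv24fo' (7 bytes)
Body byte 2 at stream offset 10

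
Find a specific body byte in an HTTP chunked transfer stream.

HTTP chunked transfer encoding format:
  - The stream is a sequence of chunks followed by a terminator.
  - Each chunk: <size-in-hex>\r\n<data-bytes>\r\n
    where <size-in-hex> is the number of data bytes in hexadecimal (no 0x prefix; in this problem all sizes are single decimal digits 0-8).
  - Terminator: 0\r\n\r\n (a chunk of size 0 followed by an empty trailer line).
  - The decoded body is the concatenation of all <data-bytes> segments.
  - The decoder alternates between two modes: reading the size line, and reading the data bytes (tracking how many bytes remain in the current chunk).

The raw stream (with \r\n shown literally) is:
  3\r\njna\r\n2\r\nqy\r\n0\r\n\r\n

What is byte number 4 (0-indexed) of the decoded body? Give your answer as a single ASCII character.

Chunk 1: stream[0..1]='3' size=0x3=3, data at stream[3..6]='jna' -> body[0..3], body so far='jna'
Chunk 2: stream[8..9]='2' size=0x2=2, data at stream[11..13]='qy' -> body[3..5], body so far='jnaqy'
Chunk 3: stream[15..16]='0' size=0 (terminator). Final body='jnaqy' (5 bytes)
Body byte 4 = 'y'

Answer: y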